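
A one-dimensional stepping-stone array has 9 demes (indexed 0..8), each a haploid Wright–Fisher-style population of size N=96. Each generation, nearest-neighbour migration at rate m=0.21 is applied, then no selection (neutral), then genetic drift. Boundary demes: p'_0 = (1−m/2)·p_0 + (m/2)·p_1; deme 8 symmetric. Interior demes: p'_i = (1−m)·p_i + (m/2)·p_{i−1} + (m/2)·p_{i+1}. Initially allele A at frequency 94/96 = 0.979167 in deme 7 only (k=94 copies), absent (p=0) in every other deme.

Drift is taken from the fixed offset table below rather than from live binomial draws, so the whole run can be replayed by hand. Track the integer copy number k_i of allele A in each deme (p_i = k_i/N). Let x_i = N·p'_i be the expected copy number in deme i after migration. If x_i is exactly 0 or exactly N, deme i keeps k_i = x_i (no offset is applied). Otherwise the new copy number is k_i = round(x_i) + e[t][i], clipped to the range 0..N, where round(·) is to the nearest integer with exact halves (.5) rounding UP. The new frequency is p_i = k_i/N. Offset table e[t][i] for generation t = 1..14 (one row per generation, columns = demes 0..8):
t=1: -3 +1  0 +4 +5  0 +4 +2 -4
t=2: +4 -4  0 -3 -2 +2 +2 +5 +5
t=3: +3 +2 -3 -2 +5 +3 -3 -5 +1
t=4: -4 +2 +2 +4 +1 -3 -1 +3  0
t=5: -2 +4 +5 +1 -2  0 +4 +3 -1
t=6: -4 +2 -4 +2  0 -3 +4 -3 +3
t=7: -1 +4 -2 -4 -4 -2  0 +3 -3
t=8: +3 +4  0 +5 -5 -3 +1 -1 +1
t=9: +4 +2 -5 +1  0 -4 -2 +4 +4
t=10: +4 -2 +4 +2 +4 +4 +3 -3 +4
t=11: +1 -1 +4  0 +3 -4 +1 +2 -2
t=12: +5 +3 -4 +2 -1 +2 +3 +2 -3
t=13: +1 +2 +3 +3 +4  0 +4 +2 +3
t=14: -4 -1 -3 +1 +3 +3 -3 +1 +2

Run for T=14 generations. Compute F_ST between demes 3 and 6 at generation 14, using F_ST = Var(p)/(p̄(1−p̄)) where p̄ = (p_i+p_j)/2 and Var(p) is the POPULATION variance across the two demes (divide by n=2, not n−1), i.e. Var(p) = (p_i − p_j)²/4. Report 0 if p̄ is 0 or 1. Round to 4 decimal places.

t=0: k=[0 0 0 0 0 0 0 94 0]
t=1: x=[0.0000 0.0000 0.0000 0.0000 0.0000 0.0000 9.8700 74.2600 9.8700] k=[0 0 0 0 0 0 14 76 6]
t=2: x=[0.0000 0.0000 0.0000 0.0000 0.0000 1.4700 19.0400 62.1400 13.3500] k=[0 0 0 0 0 3 21 67 18]
t=3: x=[0.0000 0.0000 0.0000 0.0000 0.3150 4.5750 23.9400 57.0250 23.1450] k=[0 0 0 0 5 8 21 52 24]
t=4: x=[0.0000 0.0000 0.0000 0.5250 4.7900 9.0500 22.8900 45.8050 26.9400] k=[0 0 0 5 6 6 22 49 27]
t=5: x=[0.0000 0.0000 0.5250 4.5800 5.8950 7.6800 23.1550 43.8550 29.3100] k=[0 0 6 6 4 8 27 47 28]
t=6: x=[0.0000 0.6300 5.3700 5.7900 4.6300 9.5750 27.1050 42.9050 29.9950] k=[0 3 1 8 5 7 31 40 33]
t=7: x=[0.3150 2.4750 1.9450 6.9500 5.5250 9.3100 29.4250 38.3200 33.7350] k=[0 6 0 3 2 7 29 41 31]
t=8: x=[0.6300 4.7400 0.9450 2.5800 2.6300 8.7850 27.9500 38.6900 32.0500] k=[4 9 1 8 0 6 29 38 33]
t=9: x=[4.5250 7.6350 2.5750 6.4250 1.4700 7.7850 27.5300 36.5300 33.5250] k=[9 10 0 7 1 4 26 41 38]
t=10: x=[9.1050 8.8450 1.7850 5.6350 1.9450 5.9950 25.2650 39.1100 38.3150] k=[13 7 6 8 6 10 28 36 42]
t=11: x=[12.3700 7.5250 6.3150 7.5800 6.6300 11.4700 26.9500 35.7900 41.3700] k=[13 7 10 8 10 7 28 38 39]
t=12: x=[12.3700 7.9450 9.4750 8.4200 9.4750 9.5200 26.8450 37.0550 38.8950] k=[17 11 5 10 8 12 30 39 36]
t=13: x=[16.3700 11.0000 6.1550 9.2650 8.6300 13.4700 29.0550 37.7400 36.3150] k=[17 13 9 12 13 13 33 40 39]
t=14: x=[16.5800 13.0000 9.7350 11.7900 12.8950 15.1000 31.6350 39.1600 39.1050] k=[13 12 7 13 16 18 29 40 41]

0.0406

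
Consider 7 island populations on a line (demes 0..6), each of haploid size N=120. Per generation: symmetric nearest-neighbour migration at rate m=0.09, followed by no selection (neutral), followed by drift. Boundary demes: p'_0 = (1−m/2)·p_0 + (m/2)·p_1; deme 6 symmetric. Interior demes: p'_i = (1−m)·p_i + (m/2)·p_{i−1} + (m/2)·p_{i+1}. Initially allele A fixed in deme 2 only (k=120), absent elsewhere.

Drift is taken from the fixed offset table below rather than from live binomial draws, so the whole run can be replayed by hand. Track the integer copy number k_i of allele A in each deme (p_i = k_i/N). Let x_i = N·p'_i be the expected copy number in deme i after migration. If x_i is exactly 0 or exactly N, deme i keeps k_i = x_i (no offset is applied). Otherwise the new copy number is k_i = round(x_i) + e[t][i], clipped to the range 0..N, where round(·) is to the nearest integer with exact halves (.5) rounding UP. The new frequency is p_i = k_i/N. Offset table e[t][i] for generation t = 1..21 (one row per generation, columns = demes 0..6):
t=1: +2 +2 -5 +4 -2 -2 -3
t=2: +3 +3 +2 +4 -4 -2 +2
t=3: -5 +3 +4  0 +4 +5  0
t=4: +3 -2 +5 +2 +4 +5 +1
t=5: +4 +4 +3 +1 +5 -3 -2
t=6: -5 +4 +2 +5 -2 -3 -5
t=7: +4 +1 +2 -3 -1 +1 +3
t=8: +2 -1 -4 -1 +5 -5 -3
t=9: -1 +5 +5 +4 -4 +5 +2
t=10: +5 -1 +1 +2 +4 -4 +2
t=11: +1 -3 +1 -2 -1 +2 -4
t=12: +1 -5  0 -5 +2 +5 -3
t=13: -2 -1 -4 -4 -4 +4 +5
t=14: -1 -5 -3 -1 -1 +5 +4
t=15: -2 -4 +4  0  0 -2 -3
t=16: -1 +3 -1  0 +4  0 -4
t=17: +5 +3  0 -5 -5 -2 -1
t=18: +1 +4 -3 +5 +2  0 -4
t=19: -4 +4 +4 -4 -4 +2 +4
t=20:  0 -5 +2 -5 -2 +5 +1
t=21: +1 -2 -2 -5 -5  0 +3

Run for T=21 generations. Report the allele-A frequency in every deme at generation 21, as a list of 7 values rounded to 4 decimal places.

[0.2083, 0.2833, 0.3833, 0.1667, 0.0750, 0.1583, 0.0833]

t=0: k=[0 0 120 0 0 0 0]
t=1: x=[0.0000 5.4000 109.2000 5.4000 0.0000 0.0000 0.0000] k=[0 7 104 9 0 0 0]
t=2: x=[0.3150 11.0500 95.3600 12.8700 0.4050 0.0000 0.0000] k=[3 14 97 17 0 0 0]
t=3: x=[3.4950 17.2400 89.6650 19.8350 0.7650 0.0000 0.0000] k=[0 20 94 20 5 0 0]
t=4: x=[0.9000 22.4300 87.3400 22.6550 5.4500 0.2250 0.0000] k=[4 20 92 25 9 5 0]
t=5: x=[4.7200 22.5200 85.7450 27.2950 9.5400 4.9550 0.2250] k=[9 27 89 28 15 2 0]
t=6: x=[9.8100 28.9800 83.4650 30.1600 15.0000 2.4950 0.0900] k=[5 33 85 35 13 0 0]
t=7: x=[6.2600 34.0800 80.4100 36.2600 13.4050 0.5850 0.0000] k=[10 35 82 33 12 2 0]
t=8: x=[11.1250 35.9900 77.6800 34.2600 12.4950 2.3600 0.0900] k=[13 35 74 33 17 0 0]
t=9: x=[13.9900 35.7650 70.4000 34.1250 16.9550 0.7650 0.0000] k=[13 41 75 38 13 6 0]
t=10: x=[14.2600 41.2700 71.8050 38.5400 13.8100 6.0450 0.2700] k=[19 40 73 41 18 2 2]
t=11: x=[19.9450 40.5400 70.0750 41.4050 18.3150 2.7200 2.0000] k=[21 38 71 39 17 5 0]
t=12: x=[21.7650 38.7200 68.0750 39.4500 17.4500 5.3150 0.2250] k=[23 34 68 34 19 10 0]
t=13: x=[23.4950 35.0350 64.9400 34.8550 19.2700 9.9550 0.4500] k=[21 34 61 31 15 14 5]
t=14: x=[21.5850 34.6300 58.4350 31.6300 15.6750 13.6400 5.4050] k=[21 30 55 31 15 19 9]
t=15: x=[21.4050 30.7200 52.7950 31.3600 15.9000 18.3700 9.4500] k=[19 27 57 31 16 16 6]
t=16: x=[19.3600 27.9900 54.4800 31.4950 16.6750 15.5500 6.4500] k=[18 31 53 31 21 16 2]
t=17: x=[18.5850 31.4050 51.0200 31.5400 21.2250 15.5950 2.6300] k=[24 34 51 27 16 14 2]
t=18: x=[24.4500 34.3150 49.1550 27.5850 16.4050 13.5500 2.5400] k=[25 38 46 33 18 14 0]
t=19: x=[25.5850 37.7750 45.0550 32.9100 18.4950 13.5500 0.6300] k=[22 42 49 29 14 16 5]
t=20: x=[22.9000 41.4150 47.7850 29.2250 14.7650 15.4150 5.4950] k=[23 36 50 24 13 20 6]
t=21: x=[23.5850 36.0450 48.2000 24.6750 13.8100 19.0550 6.6300] k=[25 34 46 20 9 19 10]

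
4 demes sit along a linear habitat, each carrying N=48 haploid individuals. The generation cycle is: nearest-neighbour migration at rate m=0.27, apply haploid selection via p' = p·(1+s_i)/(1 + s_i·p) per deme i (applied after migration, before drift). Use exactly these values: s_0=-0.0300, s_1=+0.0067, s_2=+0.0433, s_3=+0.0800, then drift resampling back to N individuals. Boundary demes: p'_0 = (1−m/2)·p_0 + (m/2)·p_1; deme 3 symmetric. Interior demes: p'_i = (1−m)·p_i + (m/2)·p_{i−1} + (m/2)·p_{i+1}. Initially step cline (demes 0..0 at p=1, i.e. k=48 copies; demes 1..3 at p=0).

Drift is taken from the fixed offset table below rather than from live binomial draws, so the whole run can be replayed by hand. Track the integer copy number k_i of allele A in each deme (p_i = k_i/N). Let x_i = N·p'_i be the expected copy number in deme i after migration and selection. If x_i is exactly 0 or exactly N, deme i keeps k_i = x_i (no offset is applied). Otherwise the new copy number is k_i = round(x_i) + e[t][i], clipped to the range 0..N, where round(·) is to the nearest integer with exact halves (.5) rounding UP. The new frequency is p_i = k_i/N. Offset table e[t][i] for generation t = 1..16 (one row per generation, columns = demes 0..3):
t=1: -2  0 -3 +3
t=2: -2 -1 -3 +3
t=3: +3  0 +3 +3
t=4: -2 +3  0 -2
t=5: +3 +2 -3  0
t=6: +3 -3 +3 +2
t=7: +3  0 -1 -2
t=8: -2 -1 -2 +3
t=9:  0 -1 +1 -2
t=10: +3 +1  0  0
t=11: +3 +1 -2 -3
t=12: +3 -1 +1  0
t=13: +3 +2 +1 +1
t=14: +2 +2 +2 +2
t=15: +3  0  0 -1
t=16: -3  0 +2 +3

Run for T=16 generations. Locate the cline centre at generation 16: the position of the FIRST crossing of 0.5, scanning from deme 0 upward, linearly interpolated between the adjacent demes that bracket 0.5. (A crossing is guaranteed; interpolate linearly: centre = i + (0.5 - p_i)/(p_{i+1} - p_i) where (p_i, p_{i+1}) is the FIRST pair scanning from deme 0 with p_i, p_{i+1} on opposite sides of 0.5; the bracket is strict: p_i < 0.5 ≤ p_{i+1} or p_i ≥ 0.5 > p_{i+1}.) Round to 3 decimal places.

0.250

t=0: k=[48 0 0 0]
t=1: x=[41.3474 6.5175 0.0000 0.0000] k=[39 7 0 0]
t=2: x=[34.3849 10.4294 0.9851 0.0000] k=[32 9 0 0]
t=3: x=[28.5436 10.9463 1.2662 0.0000] k=[32 11 4 0]
t=4: x=[28.8153 12.9531 4.5775 0.5827] k=[27 16 5 0]
t=5: x=[25.1506 16.0713 6.0300 0.7282] k=[28 18 3 1]
t=6: x=[26.2884 17.3990 4.9397 1.3687] k=[29 14 8 3]
t=7: x=[26.6145 15.2845 8.4254 3.9448] k=[30 15 7 2]
t=8: x=[27.6186 16.0162 7.6744 2.8762] k=[26 15 6 6]
t=9: x=[24.1496 15.3396 7.4787 6.4158] k=[24 14 8 4]
t=10: x=[22.2860 14.6078 8.5642 4.8664] k=[25 16 9 5]
t=11: x=[23.4196 16.3419 9.7297 5.9285] k=[26 17 8 3]
t=12: x=[24.4197 17.0734 8.8417 3.9448] k=[27 16 10 4]
t=13: x=[25.1506 16.7477 10.3397 5.1535] k=[28 19 11 6]
t=14: x=[26.4238 19.2119 11.7777 7.1297] k=[28 21 14 9]
t=15: x=[26.6947 21.0789 14.6987 10.2832] k=[30 21 15 9]
t=16: x=[28.4330 21.4842 15.4406 10.4244] k=[25 21 17 13]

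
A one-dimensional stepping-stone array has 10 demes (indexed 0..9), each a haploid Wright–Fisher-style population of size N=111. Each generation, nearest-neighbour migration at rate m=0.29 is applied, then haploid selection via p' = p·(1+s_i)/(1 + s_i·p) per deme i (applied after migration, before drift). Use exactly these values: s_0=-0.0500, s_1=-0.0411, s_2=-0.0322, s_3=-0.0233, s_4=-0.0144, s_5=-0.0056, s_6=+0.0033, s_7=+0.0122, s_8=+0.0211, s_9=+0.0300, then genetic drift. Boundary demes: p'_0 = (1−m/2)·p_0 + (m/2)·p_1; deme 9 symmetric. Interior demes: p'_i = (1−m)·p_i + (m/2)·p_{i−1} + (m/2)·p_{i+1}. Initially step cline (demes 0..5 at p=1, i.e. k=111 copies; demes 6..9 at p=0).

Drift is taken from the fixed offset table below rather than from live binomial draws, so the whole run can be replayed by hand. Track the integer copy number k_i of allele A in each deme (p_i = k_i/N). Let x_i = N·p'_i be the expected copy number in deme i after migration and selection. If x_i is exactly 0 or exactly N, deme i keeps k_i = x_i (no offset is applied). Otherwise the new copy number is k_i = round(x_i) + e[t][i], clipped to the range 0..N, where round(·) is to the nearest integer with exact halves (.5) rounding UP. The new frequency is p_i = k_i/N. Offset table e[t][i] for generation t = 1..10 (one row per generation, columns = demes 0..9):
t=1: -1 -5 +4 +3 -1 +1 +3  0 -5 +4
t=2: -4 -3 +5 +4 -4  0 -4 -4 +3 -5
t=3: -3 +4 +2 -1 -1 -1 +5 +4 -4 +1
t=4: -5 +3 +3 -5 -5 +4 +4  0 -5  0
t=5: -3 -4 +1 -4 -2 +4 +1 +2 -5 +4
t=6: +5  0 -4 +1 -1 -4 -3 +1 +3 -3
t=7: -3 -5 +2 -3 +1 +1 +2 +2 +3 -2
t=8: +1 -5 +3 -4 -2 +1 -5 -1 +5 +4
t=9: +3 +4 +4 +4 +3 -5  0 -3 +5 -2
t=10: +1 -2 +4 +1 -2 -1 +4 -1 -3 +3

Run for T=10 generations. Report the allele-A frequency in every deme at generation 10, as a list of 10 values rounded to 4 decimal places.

t=0: k=[111 111 111 111 111 111 0 0 0 0]
t=1: x=[111.0000 111.0000 111.0000 111.0000 111.0000 94.8276 16.1404 0.0000 0.0000 0.0000] k=[111 111 111 111 111 96 19 0 0 0]
t=2: x=[111.0000 111.0000 111.0000 111.0000 108.7939 86.9042 27.4781 2.7878 0.0000 0.0000] k=[111 111 111 111 105 87 23 0 0 0]
t=3: x=[111.0000 111.0000 111.0000 110.1094 103.1549 80.2052 29.0155 3.3745 0.0000 0.0000] k=[111 111 111 109 102 79 34 7 0 0]
t=4: x=[111.0000 111.0000 110.7004 108.2116 99.5317 75.6749 36.6909 10.0099 1.0362 0.0000] k=[111 111 111 103 95 80 41 10 0 0]
t=5: x=[111.0000 111.0000 109.8018 102.8232 93.7750 76.3864 42.2462 13.1852 1.4802 0.0000] k=[111 111 111 99 92 80 43 15 0 0]
t=6: x=[111.0000 111.0000 109.2030 99.4839 91.0386 76.2411 44.3927 17.0593 2.2200 0.0000] k=[111 111 105 100 90 72 41 18 5 0]
t=7: x=[111.0000 110.0930 104.9608 99.0255 88.5816 69.9699 42.2462 19.6453 6.2826 0.7466] k=[111 105 107 96 90 71 44 22 9 0]
t=8: x=[110.0846 105.9620 104.9299 96.4292 87.8504 69.6945 44.8130 23.5291 9.7644 1.3437] k=[111 101 108 92 86 71 40 23 15 5]
t=9: x=[109.4747 103.1648 104.4666 93.0988 84.4028 68.5329 42.1161 24.5360 14.9785 6.6319] k=[111 107 108 97 87 64 42 22 20 5]
t=10: x=[110.3896 107.5889 106.1092 96.8566 84.8260 63.9929 42.3763 24.8430 18.4338 7.3759] k=[111 106 110 98 83 63 46 24 15 10]

[1.0000, 0.9550, 0.9910, 0.8829, 0.7477, 0.5676, 0.4144, 0.2162, 0.1351, 0.0901]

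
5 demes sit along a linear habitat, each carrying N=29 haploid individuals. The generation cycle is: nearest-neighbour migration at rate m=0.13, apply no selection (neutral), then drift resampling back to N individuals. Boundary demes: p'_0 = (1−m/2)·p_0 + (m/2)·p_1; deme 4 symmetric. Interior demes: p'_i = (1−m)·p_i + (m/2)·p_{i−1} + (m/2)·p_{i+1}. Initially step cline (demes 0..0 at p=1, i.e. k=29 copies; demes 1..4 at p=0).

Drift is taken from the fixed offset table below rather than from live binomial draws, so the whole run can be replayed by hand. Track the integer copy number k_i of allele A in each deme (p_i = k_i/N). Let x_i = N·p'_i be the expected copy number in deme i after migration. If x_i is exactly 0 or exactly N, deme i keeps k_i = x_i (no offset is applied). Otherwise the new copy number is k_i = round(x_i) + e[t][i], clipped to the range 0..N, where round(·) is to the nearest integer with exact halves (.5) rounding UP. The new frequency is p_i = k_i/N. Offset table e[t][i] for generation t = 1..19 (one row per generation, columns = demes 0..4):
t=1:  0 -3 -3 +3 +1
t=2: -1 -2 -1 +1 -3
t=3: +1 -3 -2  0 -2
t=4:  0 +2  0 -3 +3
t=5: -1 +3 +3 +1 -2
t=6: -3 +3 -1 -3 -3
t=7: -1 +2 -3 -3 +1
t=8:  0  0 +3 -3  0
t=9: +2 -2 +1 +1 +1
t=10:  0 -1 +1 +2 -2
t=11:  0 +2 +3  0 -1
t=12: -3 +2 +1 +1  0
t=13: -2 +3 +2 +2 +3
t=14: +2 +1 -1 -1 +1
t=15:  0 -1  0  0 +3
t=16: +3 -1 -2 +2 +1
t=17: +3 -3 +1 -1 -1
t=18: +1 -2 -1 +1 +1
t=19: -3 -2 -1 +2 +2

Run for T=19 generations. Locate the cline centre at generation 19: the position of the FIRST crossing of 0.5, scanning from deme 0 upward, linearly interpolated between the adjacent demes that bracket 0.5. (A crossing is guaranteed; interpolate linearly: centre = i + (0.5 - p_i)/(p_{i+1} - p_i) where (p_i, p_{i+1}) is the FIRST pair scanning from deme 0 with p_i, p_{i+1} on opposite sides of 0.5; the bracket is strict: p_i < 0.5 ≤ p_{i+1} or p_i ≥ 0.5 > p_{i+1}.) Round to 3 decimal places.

t=0: k=[29 0 0 0 0]
t=1: x=[27.1150 1.8850 0.0000 0.0000 0.0000] k=[27 0 0 0 0]
t=2: x=[25.2450 1.7550 0.0000 0.0000 0.0000] k=[24 0 0 0 0]
t=3: x=[22.4400 1.5600 0.0000 0.0000 0.0000] k=[23 0 0 0 0]
t=4: x=[21.5050 1.4950 0.0000 0.0000 0.0000] k=[22 3 0 0 0]
t=5: x=[20.7650 4.0400 0.1950 0.0000 0.0000] k=[20 7 3 0 0]
t=6: x=[19.1550 7.5850 3.0650 0.1950 0.0000] k=[16 11 2 0 0]
t=7: x=[15.6750 10.7400 2.4550 0.1300 0.0000] k=[15 13 0 0 0]
t=8: x=[14.8700 12.2850 0.8450 0.0000 0.0000] k=[15 12 4 0 0]
t=9: x=[14.8050 11.6750 4.2600 0.2600 0.0000] k=[17 10 5 1 0]
t=10: x=[16.5450 10.1300 5.0650 1.1950 0.0650] k=[17 9 6 3 0]
t=11: x=[16.4800 9.3250 6.0000 3.0000 0.1950] k=[16 11 9 3 0]
t=12: x=[15.6750 11.1950 8.7400 3.1950 0.1950] k=[13 13 10 4 0]
t=13: x=[13.0000 12.8050 9.8050 4.1300 0.2600] k=[11 16 12 6 3]
t=14: x=[11.3250 15.4150 11.8700 6.1950 3.1950] k=[13 16 11 5 4]
t=15: x=[13.1950 15.4800 10.9350 5.3250 4.0650] k=[13 14 11 5 7]
t=16: x=[13.0650 13.7400 10.8050 5.5200 6.8700] k=[16 13 9 8 8]
t=17: x=[15.8050 12.9350 9.1950 8.0650 8.0000] k=[19 10 10 7 7]
t=18: x=[18.4150 10.5850 9.8050 7.1950 7.0000] k=[19 9 9 8 8]
t=19: x=[18.3500 9.6500 8.9350 8.0650 8.0000] k=[15 8 8 10 10]

0.071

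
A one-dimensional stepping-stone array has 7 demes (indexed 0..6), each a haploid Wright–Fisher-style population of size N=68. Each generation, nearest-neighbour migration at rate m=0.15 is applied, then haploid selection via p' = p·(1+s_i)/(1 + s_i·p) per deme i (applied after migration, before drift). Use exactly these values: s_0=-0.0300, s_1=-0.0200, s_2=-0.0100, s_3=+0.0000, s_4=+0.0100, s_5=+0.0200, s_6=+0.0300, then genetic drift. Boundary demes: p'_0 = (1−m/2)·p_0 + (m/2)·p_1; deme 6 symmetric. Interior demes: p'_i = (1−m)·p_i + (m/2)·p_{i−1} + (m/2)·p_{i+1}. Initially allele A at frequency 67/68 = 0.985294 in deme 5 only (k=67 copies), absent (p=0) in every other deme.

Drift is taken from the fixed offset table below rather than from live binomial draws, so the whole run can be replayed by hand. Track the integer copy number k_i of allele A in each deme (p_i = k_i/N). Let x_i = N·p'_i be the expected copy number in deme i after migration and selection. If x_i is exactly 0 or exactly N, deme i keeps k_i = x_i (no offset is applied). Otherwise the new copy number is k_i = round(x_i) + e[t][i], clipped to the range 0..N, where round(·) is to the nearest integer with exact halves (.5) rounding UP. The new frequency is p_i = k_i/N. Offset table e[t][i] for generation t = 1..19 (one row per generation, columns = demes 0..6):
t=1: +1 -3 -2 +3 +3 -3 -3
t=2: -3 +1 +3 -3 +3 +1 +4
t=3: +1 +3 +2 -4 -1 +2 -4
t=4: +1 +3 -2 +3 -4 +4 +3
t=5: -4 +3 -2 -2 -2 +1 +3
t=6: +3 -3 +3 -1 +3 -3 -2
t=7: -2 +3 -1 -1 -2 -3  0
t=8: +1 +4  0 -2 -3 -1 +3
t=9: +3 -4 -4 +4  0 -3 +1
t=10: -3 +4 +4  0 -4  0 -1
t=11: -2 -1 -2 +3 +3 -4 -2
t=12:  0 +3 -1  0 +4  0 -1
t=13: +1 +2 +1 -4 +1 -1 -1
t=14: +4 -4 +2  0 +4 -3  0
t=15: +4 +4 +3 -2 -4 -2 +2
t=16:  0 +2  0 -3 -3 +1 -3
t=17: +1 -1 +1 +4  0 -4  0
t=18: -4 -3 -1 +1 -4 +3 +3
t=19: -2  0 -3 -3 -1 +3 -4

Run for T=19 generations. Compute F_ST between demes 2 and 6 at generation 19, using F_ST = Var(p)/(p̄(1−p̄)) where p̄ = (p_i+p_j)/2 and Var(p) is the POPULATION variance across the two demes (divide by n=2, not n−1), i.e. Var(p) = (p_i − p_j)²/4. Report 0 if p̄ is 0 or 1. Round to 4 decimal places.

t=0: k=[0 0 0 0 0 67 0]
t=1: x=[0.0000 0.0000 0.0000 0.0000 5.0715 57.1320 5.1643] k=[0 0 0 0 8 54 2]
t=2: x=[0.0000 0.0000 0.0000 0.6000 10.9410 46.9390 6.0612] k=[0 0 0 0 14 48 10]
t=3: x=[0.0000 0.0000 0.0000 1.0500 15.6194 42.9143 13.1609] k=[0 0 0 0 15 45 9]
t=4: x=[0.0000 0.0000 0.0000 1.1250 16.2477 40.3754 11.9891] k=[0 0 0 4 12 44 15]
t=5: x=[0.0000 0.0000 0.2970 4.3000 13.9098 39.7525 17.5572] k=[0 0 0 2 12 41 21]
t=6: x=[0.0000 0.0000 0.1485 2.6000 13.5325 37.6581 22.9472] k=[0 0 3 2 17 35 21]
t=7: x=[0.0000 0.2205 2.6741 3.2000 17.3533 32.9362 22.4927] k=[0 3 2 2 15 30 22]
t=8: x=[0.2183 2.6481 2.0549 2.9750 15.2675 28.6026 23.0482] k=[1 7 2 1 12 28 26]
t=9: x=[1.4074 6.0625 2.2778 1.9000 12.4760 26.9716 26.6273] k=[4 2 0 6 12 24 28]
t=10: x=[3.7409 1.9612 0.5941 6.0000 12.5515 23.7049 28.1865] k=[1 6 5 6 9 24 27]
t=11: x=[1.3346 5.4479 5.1024 6.1500 9.9845 23.4030 27.2563] k=[0 4 3 9 13 19 25]
t=12: x=[0.2910 3.5563 3.4916 8.8500 13.2559 19.2723 25.0156] k=[0 7 2 9 17 19 24]
t=13: x=[0.5094 5.9887 2.8722 9.0750 16.6749 19.4992 24.0827] k=[2 8 4 5 18 18 23]
t=14: x=[2.3791 7.1202 4.3340 5.9000 17.1523 18.6418 23.0734] k=[6 3 6 6 21 16 23]
t=15: x=[5.6161 3.3844 5.7221 7.1250 19.6387 17.1527 22.9220] k=[10 7 9 5 16 15 25]
t=16: x=[9.5228 7.2432 8.4752 6.1250 15.2172 16.0667 24.7131] k=[10 9 8 3 12 17 22]
t=17: x=[9.6696 8.8434 7.6316 4.0500 11.7967 17.2537 22.0633] k=[11 8 9 8 12 13 22]
t=18: x=[10.5017 8.1539 8.7729 8.3750 11.8722 13.8167 21.7600] k=[7 5 8 9 8 17 25]
t=19: x=[6.6646 5.2758 7.7805 8.8500 8.8261 17.1780 24.8643] k=[5 5 5 6 8 20 21]

0.0895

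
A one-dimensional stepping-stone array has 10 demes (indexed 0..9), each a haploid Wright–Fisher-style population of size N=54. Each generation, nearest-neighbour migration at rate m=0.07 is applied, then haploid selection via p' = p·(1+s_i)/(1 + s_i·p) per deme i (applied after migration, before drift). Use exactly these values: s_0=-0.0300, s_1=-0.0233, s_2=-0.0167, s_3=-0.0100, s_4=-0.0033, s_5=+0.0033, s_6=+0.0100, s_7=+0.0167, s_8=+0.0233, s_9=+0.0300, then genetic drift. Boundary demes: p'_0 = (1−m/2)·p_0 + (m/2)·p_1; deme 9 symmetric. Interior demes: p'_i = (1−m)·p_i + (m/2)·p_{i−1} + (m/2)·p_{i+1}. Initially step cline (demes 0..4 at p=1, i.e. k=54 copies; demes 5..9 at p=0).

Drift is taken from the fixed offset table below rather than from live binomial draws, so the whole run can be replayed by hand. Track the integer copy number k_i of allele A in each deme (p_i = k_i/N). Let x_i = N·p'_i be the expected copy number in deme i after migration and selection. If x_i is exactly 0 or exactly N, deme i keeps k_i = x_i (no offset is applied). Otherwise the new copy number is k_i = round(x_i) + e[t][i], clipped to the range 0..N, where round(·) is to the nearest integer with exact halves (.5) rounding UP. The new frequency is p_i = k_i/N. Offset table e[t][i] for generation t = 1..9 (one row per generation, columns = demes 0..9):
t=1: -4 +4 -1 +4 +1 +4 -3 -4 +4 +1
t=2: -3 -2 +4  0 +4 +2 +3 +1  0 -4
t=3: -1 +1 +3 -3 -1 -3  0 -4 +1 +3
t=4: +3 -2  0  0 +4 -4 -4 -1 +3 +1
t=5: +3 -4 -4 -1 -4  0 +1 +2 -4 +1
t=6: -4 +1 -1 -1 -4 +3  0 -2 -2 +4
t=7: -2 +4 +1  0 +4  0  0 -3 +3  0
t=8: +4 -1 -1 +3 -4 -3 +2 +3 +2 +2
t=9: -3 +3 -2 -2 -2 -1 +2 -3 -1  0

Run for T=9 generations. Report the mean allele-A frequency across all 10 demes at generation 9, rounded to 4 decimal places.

t=0: k=[54 54 54 54 54 0 0 0 0 0]
t=1: x=[54.0000 54.0000 54.0000 54.0000 52.1040 1.8960 0.0000 0.0000 0.0000 0.0000] k=[54 54 54 54 53 6 0 0 0 0]
t=2: x=[54.0000 54.0000 54.0000 53.9646 51.3818 7.4561 0.2121 0.0000 0.0000 0.0000] k=[54 54 54 54 54 9 3 0 0 0]
t=3: x=[54.0000 54.0000 54.0000 54.0000 52.4199 10.3926 3.1342 0.1068 0.0000 0.0000] k=[54 54 54 54 51 7 3 0 0 0]
t=4: x=[54.0000 54.0000 54.0000 53.8939 49.5515 8.4234 3.0636 0.1068 0.0000 0.0000] k=[54 54 54 54 54 4 0 0 0 0]
t=5: x=[54.0000 54.0000 54.0000 54.0000 52.2444 5.6266 0.1414 0.0000 0.0000 0.0000] k=[54 54 54 54 48 6 1 0 0 0]
t=6: x=[54.0000 54.0000 54.0000 53.7879 46.7192 7.3158 1.1512 0.0356 0.0000 0.0000] k=[54 54 54 53 43 10 1 0 0 0]
t=7: x=[54.0000 54.0000 53.9644 52.6720 42.1645 10.8686 1.2925 0.0356 0.0000 0.0000] k=[54 54 54 53 46 11 1 0 0 0]
t=8: x=[54.0000 54.0000 53.9644 52.7781 44.9952 11.9055 1.3278 0.0356 0.0000 0.0000] k=[54 54 53 54 41 9 3 3 0 0]
t=9: x=[54.0000 53.9642 53.0545 53.5051 40.3012 9.9367 3.2402 2.9407 0.1074 0.0000] k=[54 54 51 52 38 9 5 0 0 0]

0.4870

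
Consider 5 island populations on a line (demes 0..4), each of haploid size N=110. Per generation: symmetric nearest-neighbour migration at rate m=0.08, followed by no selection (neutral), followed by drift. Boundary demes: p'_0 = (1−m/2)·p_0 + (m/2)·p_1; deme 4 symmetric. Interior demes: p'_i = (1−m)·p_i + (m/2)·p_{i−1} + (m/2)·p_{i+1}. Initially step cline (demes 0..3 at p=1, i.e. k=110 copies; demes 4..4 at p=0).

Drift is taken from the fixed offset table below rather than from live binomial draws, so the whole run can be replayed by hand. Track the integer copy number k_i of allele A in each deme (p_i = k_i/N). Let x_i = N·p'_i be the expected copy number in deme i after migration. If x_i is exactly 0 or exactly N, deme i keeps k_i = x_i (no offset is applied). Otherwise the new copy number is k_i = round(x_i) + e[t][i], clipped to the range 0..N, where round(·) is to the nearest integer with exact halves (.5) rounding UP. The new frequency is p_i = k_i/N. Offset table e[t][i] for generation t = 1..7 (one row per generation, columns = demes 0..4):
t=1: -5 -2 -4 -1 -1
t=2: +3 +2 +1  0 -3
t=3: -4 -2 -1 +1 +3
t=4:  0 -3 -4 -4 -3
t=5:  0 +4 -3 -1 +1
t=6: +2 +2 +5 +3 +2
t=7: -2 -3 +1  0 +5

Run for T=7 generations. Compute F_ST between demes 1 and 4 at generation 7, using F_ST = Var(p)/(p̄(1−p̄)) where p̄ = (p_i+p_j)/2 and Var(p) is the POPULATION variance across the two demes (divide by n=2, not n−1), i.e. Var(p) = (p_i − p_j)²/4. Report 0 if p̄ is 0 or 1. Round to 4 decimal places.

t=0: k=[110 110 110 110 0]
t=1: x=[110.0000 110.0000 110.0000 105.6000 4.4000] k=[110 110 110 105 3]
t=2: x=[110.0000 110.0000 109.8000 101.1200 7.0800] k=[110 110 110 101 4]
t=3: x=[110.0000 110.0000 109.6400 97.4800 7.8800] k=[110 110 109 98 11]
t=4: x=[110.0000 109.9600 108.6000 94.9600 14.4800] k=[110 107 105 91 11]
t=5: x=[109.8800 107.0400 104.5200 88.3600 14.2000] k=[110 110 102 87 15]
t=6: x=[110.0000 109.6800 101.7200 84.7200 17.8800] k=[110 110 107 88 20]
t=7: x=[110.0000 109.8800 106.3600 86.0400 22.7200] k=[110 107 107 86 28]

0.5439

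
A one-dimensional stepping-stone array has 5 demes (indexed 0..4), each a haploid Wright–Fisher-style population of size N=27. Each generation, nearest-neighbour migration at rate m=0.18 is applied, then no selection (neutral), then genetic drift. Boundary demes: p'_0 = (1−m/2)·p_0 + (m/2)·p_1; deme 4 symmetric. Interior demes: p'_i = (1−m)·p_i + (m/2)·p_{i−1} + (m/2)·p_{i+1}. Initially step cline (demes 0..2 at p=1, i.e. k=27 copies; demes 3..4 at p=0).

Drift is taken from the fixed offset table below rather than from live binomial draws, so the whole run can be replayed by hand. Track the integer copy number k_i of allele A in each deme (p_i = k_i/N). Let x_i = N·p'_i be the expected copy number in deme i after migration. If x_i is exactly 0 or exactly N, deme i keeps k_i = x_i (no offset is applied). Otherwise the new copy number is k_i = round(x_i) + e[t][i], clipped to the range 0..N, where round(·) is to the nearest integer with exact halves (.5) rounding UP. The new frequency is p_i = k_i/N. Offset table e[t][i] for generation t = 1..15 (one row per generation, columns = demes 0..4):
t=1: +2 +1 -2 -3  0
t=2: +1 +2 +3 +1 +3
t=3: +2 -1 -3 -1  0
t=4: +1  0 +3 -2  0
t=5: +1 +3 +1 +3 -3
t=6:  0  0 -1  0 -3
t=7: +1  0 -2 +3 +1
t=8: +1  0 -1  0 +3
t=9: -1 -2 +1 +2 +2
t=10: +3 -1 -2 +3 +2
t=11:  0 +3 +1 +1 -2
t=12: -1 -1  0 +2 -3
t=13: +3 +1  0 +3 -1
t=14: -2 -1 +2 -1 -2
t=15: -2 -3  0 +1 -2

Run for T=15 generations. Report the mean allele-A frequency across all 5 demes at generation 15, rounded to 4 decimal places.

t=0: k=[27 27 27 0 0]
t=1: x=[27.0000 27.0000 24.5700 2.4300 0.0000] k=[27 27 23 0 0]
t=2: x=[27.0000 26.6400 21.2900 2.0700 0.0000] k=[27 27 24 3 0]
t=3: x=[27.0000 26.7300 22.3800 4.6200 0.2700] k=[27 26 19 4 0]
t=4: x=[26.9100 25.4600 18.2800 4.9900 0.3600] k=[27 25 21 3 0]
t=5: x=[26.8200 24.8200 19.7400 4.3500 0.2700] k=[27 27 21 7 0]
t=6: x=[27.0000 26.4600 20.2800 7.6300 0.6300] k=[27 26 19 8 0]
t=7: x=[26.9100 25.4600 18.6400 8.2700 0.7200] k=[27 25 17 11 2]
t=8: x=[26.8200 24.4600 17.1800 10.7300 2.8100] k=[27 24 16 11 6]
t=9: x=[26.7300 23.5500 16.2700 11.0000 6.4500] k=[26 22 17 13 8]
t=10: x=[25.6400 21.9100 17.0900 12.9100 8.4500] k=[27 21 15 16 10]
t=11: x=[26.4600 21.0000 15.6300 15.3700 10.5400] k=[26 24 17 16 9]
t=12: x=[25.8200 23.5500 17.5400 15.4600 9.6300] k=[25 23 18 17 7]
t=13: x=[24.8200 22.7300 18.3600 16.1900 7.9000] k=[27 24 18 19 7]
t=14: x=[26.7300 23.7300 18.6300 17.8300 8.0800] k=[25 23 21 17 6]
t=15: x=[24.8200 23.0000 20.8200 16.3700 6.9900] k=[23 20 21 17 5]

0.6370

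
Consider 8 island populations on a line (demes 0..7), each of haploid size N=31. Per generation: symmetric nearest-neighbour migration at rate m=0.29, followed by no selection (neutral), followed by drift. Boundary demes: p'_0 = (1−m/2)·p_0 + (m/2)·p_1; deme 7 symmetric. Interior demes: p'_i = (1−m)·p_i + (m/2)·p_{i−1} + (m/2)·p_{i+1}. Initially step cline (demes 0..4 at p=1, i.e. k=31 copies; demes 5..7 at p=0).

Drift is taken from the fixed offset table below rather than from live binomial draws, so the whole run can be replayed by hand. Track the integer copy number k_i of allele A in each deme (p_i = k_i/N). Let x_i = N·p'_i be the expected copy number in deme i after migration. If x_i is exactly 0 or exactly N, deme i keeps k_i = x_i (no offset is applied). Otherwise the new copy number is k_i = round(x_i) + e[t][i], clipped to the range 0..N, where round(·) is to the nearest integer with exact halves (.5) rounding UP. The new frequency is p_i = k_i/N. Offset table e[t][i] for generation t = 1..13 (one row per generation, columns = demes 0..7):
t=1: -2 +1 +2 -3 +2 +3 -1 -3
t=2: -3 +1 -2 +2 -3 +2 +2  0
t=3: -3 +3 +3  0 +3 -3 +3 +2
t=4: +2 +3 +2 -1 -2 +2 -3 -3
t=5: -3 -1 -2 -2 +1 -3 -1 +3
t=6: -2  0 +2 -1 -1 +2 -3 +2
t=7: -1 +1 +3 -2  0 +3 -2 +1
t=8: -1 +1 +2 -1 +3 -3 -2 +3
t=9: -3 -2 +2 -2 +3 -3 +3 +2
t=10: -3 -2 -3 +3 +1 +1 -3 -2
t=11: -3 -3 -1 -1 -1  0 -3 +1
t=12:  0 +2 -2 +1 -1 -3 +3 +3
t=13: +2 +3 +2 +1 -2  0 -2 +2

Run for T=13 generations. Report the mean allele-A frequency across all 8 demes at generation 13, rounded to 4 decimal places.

t=0: k=[31 31 31 31 31 0 0 0]
t=1: x=[31.0000 31.0000 31.0000 31.0000 26.5050 4.4950 0.0000 0.0000] k=[31 31 31 31 29 7 0 0]
t=2: x=[31.0000 31.0000 31.0000 30.7100 26.1000 9.1750 1.0150 0.0000] k=[31 31 31 31 23 11 3 0]
t=3: x=[31.0000 31.0000 31.0000 29.8400 22.4200 11.5800 3.7250 0.4350] k=[31 31 31 30 25 9 7 2]
t=4: x=[31.0000 31.0000 30.8550 29.4200 23.4050 11.0300 6.5650 2.7250] k=[31 31 31 28 21 13 4 0]
t=5: x=[31.0000 31.0000 30.5650 27.4200 20.8550 12.8550 4.7250 0.5800] k=[31 31 29 25 22 10 4 4]
t=6: x=[31.0000 30.7100 28.7100 25.1450 20.6950 10.8700 4.8700 4.0000] k=[31 31 31 24 20 13 2 6]
t=7: x=[31.0000 31.0000 29.9850 24.4350 19.5650 12.4200 4.1750 5.4200] k=[31 31 31 22 20 15 2 6]
t=8: x=[31.0000 31.0000 29.6950 23.0150 19.5650 13.8400 4.4650 5.4200] k=[31 31 31 22 23 11 2 8]
t=9: x=[31.0000 31.0000 29.6950 23.4500 21.1150 11.4350 4.1750 7.1300] k=[31 31 31 21 24 8 7 9]
t=10: x=[31.0000 31.0000 29.5500 22.8850 21.2450 10.1750 7.4350 8.7100] k=[31 31 27 26 22 11 4 7]
t=11: x=[31.0000 30.4200 27.4350 25.5650 20.9850 11.5800 5.4500 6.5650] k=[31 27 26 25 20 12 2 8]
t=12: x=[30.4200 27.4350 26.0000 24.4200 19.5650 11.7100 4.3200 7.1300] k=[30 29 24 25 19 9 7 10]
t=13: x=[29.8550 28.4200 24.8700 23.9850 18.4200 10.1600 7.7250 9.5650] k=[31 31 27 25 16 10 6 12]

0.6371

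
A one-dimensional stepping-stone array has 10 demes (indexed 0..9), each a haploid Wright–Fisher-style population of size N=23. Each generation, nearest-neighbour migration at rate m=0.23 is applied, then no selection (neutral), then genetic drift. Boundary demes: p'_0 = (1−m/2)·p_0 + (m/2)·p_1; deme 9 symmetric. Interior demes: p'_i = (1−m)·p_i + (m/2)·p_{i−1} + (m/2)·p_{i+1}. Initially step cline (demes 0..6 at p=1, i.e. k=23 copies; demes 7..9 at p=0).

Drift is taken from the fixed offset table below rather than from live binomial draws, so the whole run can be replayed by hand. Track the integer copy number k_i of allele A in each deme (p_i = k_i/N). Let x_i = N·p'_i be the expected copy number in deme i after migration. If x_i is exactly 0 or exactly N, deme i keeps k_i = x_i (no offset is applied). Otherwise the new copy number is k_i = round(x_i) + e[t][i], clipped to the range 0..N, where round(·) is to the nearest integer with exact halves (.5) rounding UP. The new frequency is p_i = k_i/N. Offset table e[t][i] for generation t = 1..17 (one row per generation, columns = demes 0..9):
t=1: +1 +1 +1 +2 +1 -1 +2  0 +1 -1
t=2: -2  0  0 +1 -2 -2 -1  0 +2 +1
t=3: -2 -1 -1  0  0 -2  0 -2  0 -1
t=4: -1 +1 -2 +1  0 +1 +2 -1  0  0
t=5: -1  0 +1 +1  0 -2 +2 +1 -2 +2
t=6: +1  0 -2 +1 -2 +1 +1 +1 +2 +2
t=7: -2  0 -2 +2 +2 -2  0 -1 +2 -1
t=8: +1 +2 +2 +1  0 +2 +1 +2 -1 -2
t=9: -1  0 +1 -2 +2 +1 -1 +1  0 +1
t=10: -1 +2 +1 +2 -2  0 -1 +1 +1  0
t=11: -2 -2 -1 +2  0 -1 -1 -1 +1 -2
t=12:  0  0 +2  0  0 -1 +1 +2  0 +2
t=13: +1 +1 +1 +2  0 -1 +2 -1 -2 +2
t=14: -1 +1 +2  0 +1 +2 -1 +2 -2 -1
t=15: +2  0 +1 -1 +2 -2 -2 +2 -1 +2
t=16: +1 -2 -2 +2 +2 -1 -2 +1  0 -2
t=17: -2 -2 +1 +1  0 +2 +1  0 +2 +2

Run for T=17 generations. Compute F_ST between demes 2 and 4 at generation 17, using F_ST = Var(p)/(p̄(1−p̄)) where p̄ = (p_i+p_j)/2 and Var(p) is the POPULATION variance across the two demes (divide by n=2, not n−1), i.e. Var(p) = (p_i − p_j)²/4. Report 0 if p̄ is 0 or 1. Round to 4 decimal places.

t=0: k=[23 23 23 23 23 23 23 0 0 0]
t=1: x=[23.0000 23.0000 23.0000 23.0000 23.0000 23.0000 20.3550 2.6450 0.0000 0.0000] k=[23 23 23 23 23 23 22 3 0 0]
t=2: x=[23.0000 23.0000 23.0000 23.0000 23.0000 22.8850 19.9300 4.8400 0.3450 0.0000] k=[23 23 23 23 23 21 19 5 2 0]
t=3: x=[23.0000 23.0000 23.0000 23.0000 22.7700 21.0000 17.6200 6.2650 2.1150 0.2300] k=[23 23 23 23 23 19 18 4 2 0]
t=4: x=[23.0000 23.0000 23.0000 23.0000 22.5400 19.3450 16.5050 5.3800 2.0000 0.2300] k=[23 23 23 23 23 20 19 4 2 0]
t=5: x=[23.0000 23.0000 23.0000 23.0000 22.6550 20.2300 17.3900 5.4950 2.0000 0.2300] k=[23 23 23 23 23 18 19 6 0 2]
t=6: x=[23.0000 23.0000 23.0000 23.0000 22.4250 18.6900 17.3900 6.8050 0.9200 1.7700] k=[23 23 23 23 20 20 18 8 3 4]
t=7: x=[23.0000 23.0000 23.0000 22.6550 20.3450 19.7700 17.0800 8.5750 3.6900 3.8850] k=[23 23 23 23 22 18 17 8 6 3]
t=8: x=[23.0000 23.0000 23.0000 22.8850 21.6550 18.3450 16.0800 8.8050 5.8850 3.3450] k=[23 23 23 23 22 20 17 11 5 1]
t=9: x=[23.0000 23.0000 23.0000 22.8850 21.8850 19.8850 16.6550 11.0000 5.2300 1.4600] k=[23 23 23 21 23 21 16 12 5 2]
t=10: x=[23.0000 23.0000 22.7700 21.4600 22.5400 20.6550 16.1150 11.6550 5.4600 2.3450] k=[23 23 23 23 21 21 15 13 6 2]
t=11: x=[23.0000 23.0000 23.0000 22.7700 21.2300 20.3100 15.4600 12.4250 6.3450 2.4600] k=[23 23 23 23 21 19 14 11 7 0]
t=12: x=[23.0000 23.0000 23.0000 22.7700 21.0000 18.6550 14.2300 10.8850 6.6550 0.8050] k=[23 23 23 23 21 18 15 13 7 3]
t=13: x=[23.0000 23.0000 23.0000 22.7700 20.8850 18.0000 15.1150 12.5400 7.2300 3.4600] k=[23 23 23 23 21 17 17 12 5 5]
t=14: x=[23.0000 23.0000 23.0000 22.7700 20.7700 17.4600 16.4250 11.7700 5.8050 5.0000] k=[23 23 23 23 22 19 15 14 4 4]
t=15: x=[23.0000 23.0000 23.0000 22.8850 21.7700 18.8850 15.3450 12.9650 5.1500 4.0000] k=[23 23 23 22 23 17 13 15 4 6]
t=16: x=[23.0000 23.0000 22.8850 22.2300 22.1950 17.2300 13.6900 13.5050 5.4950 5.7700] k=[23 23 21 23 23 16 12 15 5 4]
t=17: x=[23.0000 22.7700 21.4600 22.7700 22.1950 16.3450 12.8050 13.5050 6.0350 4.1150] k=[23 21 22 23 22 18 14 14 8 6]

0.0000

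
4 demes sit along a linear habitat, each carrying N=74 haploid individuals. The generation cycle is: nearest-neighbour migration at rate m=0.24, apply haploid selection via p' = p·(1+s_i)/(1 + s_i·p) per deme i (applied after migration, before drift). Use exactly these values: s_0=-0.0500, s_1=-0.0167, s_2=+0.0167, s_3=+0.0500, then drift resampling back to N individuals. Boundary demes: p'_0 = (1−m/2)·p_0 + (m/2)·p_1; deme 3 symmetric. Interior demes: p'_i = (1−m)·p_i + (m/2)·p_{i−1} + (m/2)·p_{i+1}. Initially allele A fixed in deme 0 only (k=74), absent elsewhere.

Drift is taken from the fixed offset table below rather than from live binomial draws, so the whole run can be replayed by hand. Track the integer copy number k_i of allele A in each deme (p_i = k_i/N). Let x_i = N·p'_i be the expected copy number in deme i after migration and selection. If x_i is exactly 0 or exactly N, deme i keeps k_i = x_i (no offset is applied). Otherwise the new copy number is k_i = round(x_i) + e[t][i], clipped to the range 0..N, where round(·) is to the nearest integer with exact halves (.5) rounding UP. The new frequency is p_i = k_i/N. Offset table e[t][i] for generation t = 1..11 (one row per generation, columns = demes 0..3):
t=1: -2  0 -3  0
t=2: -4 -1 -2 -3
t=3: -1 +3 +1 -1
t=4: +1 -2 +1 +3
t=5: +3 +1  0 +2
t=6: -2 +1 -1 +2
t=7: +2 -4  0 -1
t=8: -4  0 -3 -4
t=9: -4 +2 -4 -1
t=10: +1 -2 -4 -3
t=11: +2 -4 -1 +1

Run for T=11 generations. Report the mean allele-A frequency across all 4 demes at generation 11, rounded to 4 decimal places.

0.1385

t=0: k=[74 0 0 0]
t=1: x=[64.7113 8.7492 0.0000 0.0000] k=[63 9 0 0]
t=2: x=[55.8259 14.2057 1.0978 0.0000] k=[52 13 0 0]
t=3: x=[46.4388 15.9087 1.5855 0.0000] k=[45 19 3 0]
t=4: x=[40.9446 19.9536 4.6314 0.3779] k=[42 18 6 3]
t=5: x=[38.1730 19.1996 7.1868 3.5200] k=[41 20 7 6]
t=6: x=[37.5318 20.7079 8.5646 6.3995] k=[36 22 8 8]
t=7: x=[33.3780 21.7405 9.8202 8.3548] k=[35 18 10 7]
t=8: x=[32.0252 18.8425 10.7513 7.6898] k=[28 19 8 4]
t=9: x=[26.0478 18.5251 8.9697 4.6898] k=[22 21 5 4]
t=10: x=[21.0979 18.9615 6.9030 4.3140] k=[22 17 3 1]
t=11: x=[20.6283 15.7106 4.5096 1.3009] k=[23 12 4 2]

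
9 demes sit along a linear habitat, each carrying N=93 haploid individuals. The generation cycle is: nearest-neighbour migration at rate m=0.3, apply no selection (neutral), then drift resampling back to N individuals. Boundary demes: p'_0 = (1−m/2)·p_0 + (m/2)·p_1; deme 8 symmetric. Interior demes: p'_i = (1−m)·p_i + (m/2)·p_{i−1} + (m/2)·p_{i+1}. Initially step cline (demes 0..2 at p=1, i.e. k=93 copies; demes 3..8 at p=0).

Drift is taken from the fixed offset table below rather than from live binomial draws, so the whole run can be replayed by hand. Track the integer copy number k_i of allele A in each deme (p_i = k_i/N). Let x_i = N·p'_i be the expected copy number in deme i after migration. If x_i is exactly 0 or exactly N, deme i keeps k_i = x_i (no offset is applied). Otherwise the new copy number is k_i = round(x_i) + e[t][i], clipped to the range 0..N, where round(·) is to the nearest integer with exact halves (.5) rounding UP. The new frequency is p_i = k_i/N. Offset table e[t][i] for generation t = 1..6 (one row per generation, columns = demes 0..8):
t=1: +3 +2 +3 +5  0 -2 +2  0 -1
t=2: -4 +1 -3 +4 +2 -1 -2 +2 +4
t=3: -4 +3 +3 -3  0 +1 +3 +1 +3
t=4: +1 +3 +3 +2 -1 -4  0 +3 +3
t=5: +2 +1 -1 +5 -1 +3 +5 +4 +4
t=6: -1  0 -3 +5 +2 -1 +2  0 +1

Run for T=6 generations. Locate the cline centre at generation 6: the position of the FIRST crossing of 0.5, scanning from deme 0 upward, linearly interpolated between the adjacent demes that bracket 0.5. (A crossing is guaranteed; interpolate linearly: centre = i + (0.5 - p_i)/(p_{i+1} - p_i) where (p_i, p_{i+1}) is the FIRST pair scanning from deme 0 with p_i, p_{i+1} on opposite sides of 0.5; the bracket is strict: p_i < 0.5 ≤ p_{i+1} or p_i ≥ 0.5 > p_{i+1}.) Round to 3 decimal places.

2.917

t=0: k=[93 93 93 0 0 0 0 0 0]
t=1: x=[93.0000 93.0000 79.0500 13.9500 0.0000 0.0000 0.0000 0.0000 0.0000] k=[93 93 82 19 0 0 0 0 0]
t=2: x=[93.0000 91.3500 74.2000 25.6000 2.8500 0.0000 0.0000 0.0000 0.0000] k=[93 92 71 30 5 0 0 0 0]
t=3: x=[92.8500 89.0000 68.0000 32.4000 8.0000 0.7500 0.0000 0.0000 0.0000] k=[89 92 71 29 8 2 0 0 0]
t=4: x=[89.4500 88.4000 67.8500 32.1500 10.2500 2.6000 0.3000 0.0000 0.0000] k=[90 91 71 34 9 0 0 0 0]
t=5: x=[90.1500 87.8500 68.4500 35.8000 11.4000 1.3500 0.0000 0.0000 0.0000] k=[92 89 67 41 10 4 0 0 0]
t=6: x=[91.5500 86.1500 66.4000 40.2500 13.7500 4.3000 0.6000 0.0000 0.0000] k=[91 86 63 45 16 3 3 0 0]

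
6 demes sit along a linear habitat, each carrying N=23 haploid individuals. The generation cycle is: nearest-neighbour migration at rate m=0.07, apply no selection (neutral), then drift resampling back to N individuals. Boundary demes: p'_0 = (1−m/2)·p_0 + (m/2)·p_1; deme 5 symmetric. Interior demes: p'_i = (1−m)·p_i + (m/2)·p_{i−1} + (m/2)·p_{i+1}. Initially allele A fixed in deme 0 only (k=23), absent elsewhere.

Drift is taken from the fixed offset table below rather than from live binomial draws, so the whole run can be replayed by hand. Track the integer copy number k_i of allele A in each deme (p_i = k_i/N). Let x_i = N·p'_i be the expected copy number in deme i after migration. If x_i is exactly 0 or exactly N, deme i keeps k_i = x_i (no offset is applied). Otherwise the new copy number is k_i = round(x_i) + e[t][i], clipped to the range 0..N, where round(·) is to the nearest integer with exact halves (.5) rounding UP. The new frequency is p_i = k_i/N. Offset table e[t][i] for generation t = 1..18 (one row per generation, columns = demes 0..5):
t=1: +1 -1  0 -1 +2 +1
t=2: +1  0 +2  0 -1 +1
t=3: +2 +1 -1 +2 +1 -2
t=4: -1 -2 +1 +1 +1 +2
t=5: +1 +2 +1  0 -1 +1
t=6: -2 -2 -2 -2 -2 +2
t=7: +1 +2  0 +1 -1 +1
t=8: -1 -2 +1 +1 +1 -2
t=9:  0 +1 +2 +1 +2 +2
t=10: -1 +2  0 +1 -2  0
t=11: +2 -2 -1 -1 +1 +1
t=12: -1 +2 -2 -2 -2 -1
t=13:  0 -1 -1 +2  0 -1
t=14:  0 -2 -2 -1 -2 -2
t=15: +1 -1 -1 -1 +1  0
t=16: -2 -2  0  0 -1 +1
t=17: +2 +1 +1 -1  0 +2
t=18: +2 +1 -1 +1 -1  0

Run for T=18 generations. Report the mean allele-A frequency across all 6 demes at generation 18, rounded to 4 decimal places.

0.1522

t=0: k=[23 0 0 0 0 0]
t=1: x=[22.1950 0.8050 0.0000 0.0000 0.0000 0.0000] k=[23 0 0 0 0 0]
t=2: x=[22.1950 0.8050 0.0000 0.0000 0.0000 0.0000] k=[23 1 0 0 0 0]
t=3: x=[22.2300 1.7350 0.0350 0.0000 0.0000 0.0000] k=[23 3 0 0 0 0]
t=4: x=[22.3000 3.5950 0.1050 0.0000 0.0000 0.0000] k=[21 2 1 0 0 0]
t=5: x=[20.3350 2.6300 1.0000 0.0350 0.0000 0.0000] k=[21 5 2 0 0 0]
t=6: x=[20.4400 5.4550 2.0350 0.0700 0.0000 0.0000] k=[18 3 0 0 0 0]
t=7: x=[17.4750 3.4200 0.1050 0.0000 0.0000 0.0000] k=[18 5 0 0 0 0]
t=8: x=[17.5450 5.2800 0.1750 0.0000 0.0000 0.0000] k=[17 3 1 0 0 0]
t=9: x=[16.5100 3.4200 1.0350 0.0350 0.0000 0.0000] k=[17 4 3 1 0 0]
t=10: x=[16.5450 4.4200 2.9650 1.0350 0.0350 0.0000] k=[16 6 3 2 0 0]
t=11: x=[15.6500 6.2450 3.0700 1.9650 0.0700 0.0000] k=[18 4 2 1 1 0]
t=12: x=[17.5100 4.4200 2.0350 1.0350 0.9650 0.0350] k=[17 6 0 0 0 0]
t=13: x=[16.6150 6.1750 0.2100 0.0000 0.0000 0.0000] k=[17 5 0 0 0 0]
t=14: x=[16.5800 5.2450 0.1750 0.0000 0.0000 0.0000] k=[17 3 0 0 0 0]
t=15: x=[16.5100 3.3850 0.1050 0.0000 0.0000 0.0000] k=[18 2 0 0 0 0]
t=16: x=[17.4400 2.4900 0.0700 0.0000 0.0000 0.0000] k=[15 0 0 0 0 0]
t=17: x=[14.4750 0.5250 0.0000 0.0000 0.0000 0.0000] k=[16 2 0 0 0 0]
t=18: x=[15.5100 2.4200 0.0700 0.0000 0.0000 0.0000] k=[18 3 0 0 0 0]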